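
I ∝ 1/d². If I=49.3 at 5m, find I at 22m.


I₁d₁² = I₂d₂²
I₂ = I₁ × (d₁/d₂)²
= 49.3 × (5/22)²
= 49.3 × 25/484
= 1232.5/484
≈ 2.5465

2.5465


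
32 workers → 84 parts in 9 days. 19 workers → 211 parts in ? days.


Days ∝ work / workers, so d₂ = d₁ × (m₁/m₂) × (w₂/w₁)
Workers factor (inverse): 32/19 ≈ 1.6842
Work factor (direct): 211/84 ≈ 2.5119
d₂ = 9 × 32/19 × 211/84 = (9 × 32 × 211) / (19 × 84) = 60768/1596
≈ 38.08 days

38.08 days


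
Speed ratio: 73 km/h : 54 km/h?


Ratio = 73:54
GCD = 1
Simplified = 73:54
Time ratio (same distance) = 54:73
Speed ratio = 73:54

73:54


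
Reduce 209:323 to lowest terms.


GCD(209, 323) = 19
209/19 : 323/19
= 11:17

11:17


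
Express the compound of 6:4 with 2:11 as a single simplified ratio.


Compound ratio = (6×2) : (4×11)
= 12:44
GCD = 4
= 3:11

3:11


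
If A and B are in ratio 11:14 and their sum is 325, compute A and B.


Let A = 11k, B = 14k.
11k + 14k = 325
25k = 325 → k = 325/25 = 13
A = 11×13 = 143, B = 14×13 = 182
= A = 143, B = 182

A = 143, B = 182


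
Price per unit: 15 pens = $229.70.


Unit rate = total / quantity
= 229.70 / 15
= $15.31 per unit

$15.31 per unit


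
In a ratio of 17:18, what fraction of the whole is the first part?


Total parts = 17 + 18 = 35
First part: 17/35 = 17/35
= 17/35

17/35


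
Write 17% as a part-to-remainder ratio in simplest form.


17% means 17 parts out of 100; remainder = 83
Part : remainder = 17:83
GCD = 1
= 17:83

17:83


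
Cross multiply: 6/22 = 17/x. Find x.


Cross multiply: 6 × x = 22 × 17
6x = 374
x = 374 / 6
= 62.33

62.33


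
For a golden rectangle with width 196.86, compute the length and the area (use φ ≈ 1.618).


φ = (1 + √5) / 2 ≈ 1.618
Length = width × φ = 196.86 × 1.618 = 318.51948
≈ 318.52
Area = width × length = 196.86 × 318.51948 = 62703.7448328 ≈ 62703.74
= Length: 318.52, Area: 62703.74

Length: 318.52, Area: 62703.74


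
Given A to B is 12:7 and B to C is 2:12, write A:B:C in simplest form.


Match B: multiply A:B by 2 → 24:14
Multiply B:C by 7 → 14:84
Combined: 24:14:84
GCD = 2
= 12:7:42

12:7:42


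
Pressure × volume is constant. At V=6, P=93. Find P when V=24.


Inverse proportion: x × y = constant
k = 6 × 93 = 558
y₂ = k / 24 = 558 / 24
= 23.25

23.25


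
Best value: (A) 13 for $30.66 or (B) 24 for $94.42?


Deal A: $30.66/13 = $2.3585/unit
Deal B: $94.42/24 = $3.9342/unit
A is cheaper per unit
= Deal A

Deal A


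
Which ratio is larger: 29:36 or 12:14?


29/36 = 0.8056
12/14 = 0.8571
0.8056 < 0.8571, so 29:36 is less
= 12:14

12:14


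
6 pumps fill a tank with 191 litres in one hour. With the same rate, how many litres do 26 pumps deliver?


Direct proportion: y/x = constant
k = 191/6 ≈ 31.8333
y₂ = k × 26 = 191 × 26 / 6 = 4966/6
≈ 827.67

827.67


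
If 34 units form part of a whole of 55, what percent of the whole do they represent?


Percentage = (part / whole) × 100
= (34 / 55) × 100
≈ 61.82%

61.82%


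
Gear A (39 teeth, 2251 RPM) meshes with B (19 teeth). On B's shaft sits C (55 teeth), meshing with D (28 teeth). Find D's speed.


Stage 1: RPM_B = RPM_A × t_A/t_B = 2251 × 39/19 = 87789/19 ≈ 4620.47
B and C share a shaft → RPM_C = RPM_B
Stage 2: RPM_D = RPM_C × t_C/t_D = RPM_A × (t_A×t_C)/(t_B×t_D)
Overall ratio = (39×55)/(19×28) = 2145/532
RPM_D = 2251 × 2145/532 = 4828395/532
≈ 9075.93 RPM

9075.93 RPM


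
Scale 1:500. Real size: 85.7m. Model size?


Model size = real / scale
= 85.7 / 500
= 0.1714 m

0.1714 m


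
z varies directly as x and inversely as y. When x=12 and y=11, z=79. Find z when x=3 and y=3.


z = k·x/y
Solve for k using the known point: k = z·y/x = 79×11/12 = 869/12 ≈ 72.4167
Now evaluate at x=3, y=3:
z = k × 3 / 3 = (869 × 3) / (12 × 3) = 2607/36
≈ 72.4167

72.4167


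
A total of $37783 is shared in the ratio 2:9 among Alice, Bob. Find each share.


Total parts = 2 + 9 = 11
Alice: 37783 × 2/11 = 6869.64
Bob: 37783 × 9/11 = 30913.36
= Alice: $6869.64, Bob: $30913.36

Alice: $6869.64, Bob: $30913.36


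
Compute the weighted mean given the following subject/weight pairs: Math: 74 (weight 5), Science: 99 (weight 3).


Numerator = 74×5 + 99×3
= 370 + 297
= 667
Total weight = 8
Weighted avg = 667/8
= 83.38

83.38


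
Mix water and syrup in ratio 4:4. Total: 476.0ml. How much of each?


Total parts = 4 + 4 = 8
water: 476.0 × 4/8 = 238.0ml
syrup: 476.0 × 4/8 = 238.0ml
= 238.0ml and 238.0ml

238.0ml and 238.0ml


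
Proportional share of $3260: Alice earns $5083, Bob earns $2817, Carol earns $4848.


Total income = 5083 + 2817 + 4848 = $12748
Alice: $3260 × 5083/12748 = $1299.86
Bob: $3260 × 2817/12748 = $720.38
Carol: $3260 × 4848/12748 = $1239.76
= Alice: $1299.86, Bob: $720.38, Carol: $1239.76

Alice: $1299.86, Bob: $720.38, Carol: $1239.76


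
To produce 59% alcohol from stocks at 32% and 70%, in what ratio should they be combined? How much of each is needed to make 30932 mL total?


Let x parts of 32% mix with y parts of 70%.
32x + 70y = 59(x + y)
32x + 70y = 59x + 59y
x(32 - 59) = y(59 - 70)
x/y = (70 - 59)/(59 - 32) = 11/27
Simplify: 11:27
Total parts = 38; one part = 30932/38 = 814.00 mL
32% solution: 11×814.00 = 8954.00 mL
70% solution: 27×814.00 = 21978.00 mL
= ratio 11:27; 8954.00 mL and 21978.00 mL

ratio 11:27; 8954.00 mL and 21978.00 mL


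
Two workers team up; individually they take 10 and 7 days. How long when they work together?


Rate of A = 1/10 per day
Rate of B = 1/7 per day
Combined rate = 1/10 + 1/7 = 17/70 ≈ 0.2429 per day
Days = 1 / combined rate = 70/17
≈ 4.12 days

4.12 days


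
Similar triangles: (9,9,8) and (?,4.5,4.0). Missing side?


Scale factor = 4.5/9 = 0.5
Missing side = 9 × 0.5
= 4.5

4.5


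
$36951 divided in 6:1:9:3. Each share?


Total parts = 6 + 1 + 9 + 3 = 19
Part 1: 36951 × 6/19 = 11668.74
Part 2: 36951 × 1/19 = 1944.79
Part 3: 36951 × 9/19 = 17503.11
Part 4: 36951 × 3/19 = 5834.37
= Part 1: $11668.74, Part 2: $1944.79, Part 3: $17503.11, Part 4: $5834.37

Part 1: $11668.74, Part 2: $1944.79, Part 3: $17503.11, Part 4: $5834.37


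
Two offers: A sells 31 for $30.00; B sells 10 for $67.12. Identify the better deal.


Deal A: $30.00/31 = $0.9677/unit
Deal B: $67.12/10 = $6.7120/unit
A is cheaper per unit
= Deal A

Deal A


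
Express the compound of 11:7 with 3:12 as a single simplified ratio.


Compound ratio = (11×3) : (7×12)
= 33:84
GCD = 3
= 11:28

11:28


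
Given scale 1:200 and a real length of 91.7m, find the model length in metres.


Model size = real / scale
= 91.7 / 200
= 0.4585 m

0.4585 m


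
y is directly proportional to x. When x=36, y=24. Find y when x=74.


Direct proportion: y/x = constant
k = 24/36 ≈ 0.6667
y₂ = k × 74 = 24 × 74 / 36 = 1776/36
≈ 49.33

49.33


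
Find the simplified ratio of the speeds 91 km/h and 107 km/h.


Ratio = 91:107
GCD = 1
Simplified = 91:107
Time ratio (same distance) = 107:91
Speed ratio = 91:107

91:107


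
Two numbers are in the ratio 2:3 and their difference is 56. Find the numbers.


Let A = 2k, B = 3k.
3k - 2k = 56
1k = 56 → k = 56/1 = 56
A = 2×56 = 112, B = 3×56 = 168
= A = 112, B = 168

A = 112, B = 168


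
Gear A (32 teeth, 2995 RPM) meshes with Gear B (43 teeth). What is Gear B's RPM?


Gear ratio = 32:43 = 32:43
RPM_B = RPM_A × (teeth_A / teeth_B)
= 2995 × (32/43)
= 2228.8 RPM

2228.8 RPM


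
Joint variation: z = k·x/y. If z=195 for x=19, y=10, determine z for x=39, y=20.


z = k·x/y
Solve for k using the known point: k = z·y/x = 195×10/19 = 1950/19 ≈ 102.6316
Now evaluate at x=39, y=20:
z = k × 39 / 20 = (1950 × 39) / (19 × 20) = 76050/380
≈ 200.1316

200.1316


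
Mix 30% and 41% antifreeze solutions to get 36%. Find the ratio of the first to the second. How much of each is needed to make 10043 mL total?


Let x parts of 30% mix with y parts of 41%.
30x + 41y = 36(x + y)
30x + 41y = 36x + 36y
x(30 - 36) = y(36 - 41)
x/y = (41 - 36)/(36 - 30) = 5/6
Simplify: 5:6
Total parts = 11; one part = 10043/11 = 913.00 mL
30% solution: 5×913.00 = 4565.00 mL
41% solution: 6×913.00 = 5478.00 mL
= ratio 5:6; 4565.00 mL and 5478.00 mL

ratio 5:6; 4565.00 mL and 5478.00 mL


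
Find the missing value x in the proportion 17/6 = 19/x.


Cross multiply: 17 × x = 6 × 19
17x = 114
x = 114 / 17
= 6.71

6.71


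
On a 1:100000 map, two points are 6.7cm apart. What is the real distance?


Real distance = map distance × scale
= 6.7cm × 100000
= 670000 cm = 6700.0 m
= 6.700 km

6.700 km


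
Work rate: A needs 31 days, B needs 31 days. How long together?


Rate of A = 1/31 per day
Rate of B = 1/31 per day
Combined rate = 1/31 + 1/31 = 62/961 ≈ 0.0645 per day
Days = 1 / combined rate = 961/62
= 15.50 days

15.50 days


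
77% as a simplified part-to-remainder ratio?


77% means 77 parts out of 100; remainder = 23
Part : remainder = 77:23
GCD = 1
= 77:23

77:23


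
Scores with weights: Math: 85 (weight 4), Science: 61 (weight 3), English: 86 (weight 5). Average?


Numerator = 85×4 + 61×3 + 86×5
= 340 + 183 + 430
= 953
Total weight = 12
Weighted avg = 953/12
= 79.42

79.42


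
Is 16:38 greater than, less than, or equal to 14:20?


16/38 = 0.4211
14/20 = 0.7000
0.4211 < 0.7000, so 16:38 is less
= less than

less than


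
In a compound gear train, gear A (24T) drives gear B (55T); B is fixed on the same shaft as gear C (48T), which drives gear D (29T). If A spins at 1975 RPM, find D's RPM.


Stage 1: RPM_B = RPM_A × t_A/t_B = 1975 × 24/55 = 47400/55 ≈ 861.82
B and C share a shaft → RPM_C = RPM_B
Stage 2: RPM_D = RPM_C × t_C/t_D = RPM_A × (t_A×t_C)/(t_B×t_D)
Overall ratio = (24×48)/(55×29) = 1152/1595
RPM_D = 1975 × 1152/1595 = 2275200/1595
≈ 1426.46 RPM

1426.46 RPM


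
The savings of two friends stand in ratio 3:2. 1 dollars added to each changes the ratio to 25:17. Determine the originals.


Let A = 3k, B = 2k.
(3k + 1) / (2k + 1) = 25/17
Cross-multiply: 17(3k + 1) = 25(2k + 1)
51k + 17 = 50k + 25
51k - 50k = 25 - 17
1k = 8
k = 8/1 = 8
A = 3×8 = 24, B = 2×8 = 16
= A = 24, B = 16

A = 24, B = 16


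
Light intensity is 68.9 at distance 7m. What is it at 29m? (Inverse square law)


I₁d₁² = I₂d₂²
I₂ = I₁ × (d₁/d₂)²
= 68.9 × (7/29)²
= 68.9 × 49/841
= 3376.1/841
≈ 4.0144

4.0144


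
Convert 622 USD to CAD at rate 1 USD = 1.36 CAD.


Amount × rate = 622 × 1.36
= 845.92 CAD

845.92 CAD


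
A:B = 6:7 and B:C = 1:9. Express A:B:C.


Match B: multiply A:B by 1 → 6:7
Multiply B:C by 7 → 7:63
Combined: 6:7:63
GCD = 1
= 6:7:63

6:7:63


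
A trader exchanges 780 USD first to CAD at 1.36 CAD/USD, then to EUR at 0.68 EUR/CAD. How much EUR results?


Step 1: 780 USD × 1.36 = 1060.80 CAD
Step 2: 1060.80 CAD × 0.68 = 721.34 EUR
Implied rate USD→EUR = 1.36 × 0.68 = 0.9248
= 721.34 EUR

721.34 EUR


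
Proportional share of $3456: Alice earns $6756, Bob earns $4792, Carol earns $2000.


Total income = 6756 + 4792 + 2000 = $13548
Alice: $3456 × 6756/13548 = $1723.41
Bob: $3456 × 4792/13548 = $1222.41
Carol: $3456 × 2000/13548 = $510.19
= Alice: $1723.41, Bob: $1222.41, Carol: $510.19

Alice: $1723.41, Bob: $1222.41, Carol: $510.19


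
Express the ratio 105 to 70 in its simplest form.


GCD(105, 70) = 35
105/35 : 70/35
= 3:2

3:2


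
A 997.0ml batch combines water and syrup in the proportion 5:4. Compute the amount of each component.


Total parts = 5 + 4 = 9
water: 997.0 × 5/9 = 553.9ml
syrup: 997.0 × 4/9 = 443.1ml
= 553.9ml and 443.1ml

553.9ml and 443.1ml


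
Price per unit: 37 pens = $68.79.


Unit rate = total / quantity
= 68.79 / 37
= $1.86 per unit

$1.86 per unit


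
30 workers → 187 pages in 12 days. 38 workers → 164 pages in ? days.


Days ∝ work / workers, so d₂ = d₁ × (m₁/m₂) × (w₂/w₁)
Workers factor (inverse): 30/38 ≈ 0.7895
Work factor (direct): 164/187 ≈ 0.8770
d₂ = 12 × 30/38 × 164/187 = (12 × 30 × 164) / (38 × 187) = 59040/7106
≈ 8.31 days

8.31 days


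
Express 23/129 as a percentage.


Percentage = (part / whole) × 100
= (23 / 129) × 100
≈ 17.83%

17.83%


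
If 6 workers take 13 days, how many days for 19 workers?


Inverse proportion: x × y = constant
k = 6 × 13 = 78
y₂ = k / 19 = 78 / 19
= 4.11

4.11


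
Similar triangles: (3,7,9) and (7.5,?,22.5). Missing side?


Scale factor = 7.5/3 = 2.5
Missing side = 7 × 2.5
= 17.5

17.5


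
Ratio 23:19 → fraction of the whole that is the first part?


Total parts = 23 + 19 = 42
First part: 23/42 = 23/42
= 23/42

23/42


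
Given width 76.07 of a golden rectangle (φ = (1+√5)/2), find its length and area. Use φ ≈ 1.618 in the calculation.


φ = (1 + √5) / 2 ≈ 1.618
Length = width × φ = 76.07 × 1.618 = 123.08126
≈ 123.08
Area = width × length = 76.07 × 123.08126 = 9362.7914482 ≈ 9362.79
= Length: 123.08, Area: 9362.79

Length: 123.08, Area: 9362.79


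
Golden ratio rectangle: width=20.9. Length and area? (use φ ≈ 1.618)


φ = (1 + √5) / 2 ≈ 1.618
Length = width × φ = 20.9 × 1.618 = 33.8162
≈ 33.82
Area = width × length = 20.9 × 33.8162 = 706.75858 ≈ 706.76
= Length: 33.82, Area: 706.76

Length: 33.82, Area: 706.76


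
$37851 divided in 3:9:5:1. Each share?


Total parts = 3 + 9 + 5 + 1 = 18
Part 1: 37851 × 3/18 = 6308.50
Part 2: 37851 × 9/18 = 18925.50
Part 3: 37851 × 5/18 = 10514.17
Part 4: 37851 × 1/18 = 2102.83
= Part 1: $6308.50, Part 2: $18925.50, Part 3: $10514.17, Part 4: $2102.83

Part 1: $6308.50, Part 2: $18925.50, Part 3: $10514.17, Part 4: $2102.83


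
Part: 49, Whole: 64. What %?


Percentage = (part / whole) × 100
= (49 / 64) × 100
≈ 76.56%

76.56%


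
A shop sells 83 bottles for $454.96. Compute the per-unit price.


Unit rate = total / quantity
= 454.96 / 83
= $5.48 per unit

$5.48 per unit


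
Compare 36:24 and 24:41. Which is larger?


36/24 = 1.5000
24/41 = 0.5854
1.5000 > 0.5854, so 36:24 is greater
= 36:24

36:24


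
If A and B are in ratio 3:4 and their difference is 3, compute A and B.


Let A = 3k, B = 4k.
4k - 3k = 3
1k = 3 → k = 3/1 = 3
A = 3×3 = 9, B = 4×3 = 12
= A = 9, B = 12

A = 9, B = 12


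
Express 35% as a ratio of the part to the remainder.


35% means 35 parts out of 100; remainder = 65
Part : remainder = 35:65
GCD = 5
= 7:13

7:13


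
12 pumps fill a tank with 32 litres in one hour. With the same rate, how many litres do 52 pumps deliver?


Direct proportion: y/x = constant
k = 32/12 ≈ 2.6667
y₂ = k × 52 = 32 × 52 / 12 = 1664/12
≈ 138.67

138.67


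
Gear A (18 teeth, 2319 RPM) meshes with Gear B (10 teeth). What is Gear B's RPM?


Gear ratio = 18:10 = 9:5
RPM_B = RPM_A × (teeth_A / teeth_B)
= 2319 × (18/10)
= 4174.2 RPM

4174.2 RPM


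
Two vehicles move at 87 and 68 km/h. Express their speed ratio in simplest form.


Ratio = 87:68
GCD = 1
Simplified = 87:68
Time ratio (same distance) = 68:87
Speed ratio = 87:68

87:68


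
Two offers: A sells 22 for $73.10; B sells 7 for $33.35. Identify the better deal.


Deal A: $73.10/22 = $3.3227/unit
Deal B: $33.35/7 = $4.7643/unit
A is cheaper per unit
= Deal A

Deal A


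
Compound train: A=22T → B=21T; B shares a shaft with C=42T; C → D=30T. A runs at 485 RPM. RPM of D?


Stage 1: RPM_B = RPM_A × t_A/t_B = 485 × 22/21 = 10670/21 ≈ 508.10
B and C share a shaft → RPM_C = RPM_B
Stage 2: RPM_D = RPM_C × t_C/t_D = RPM_A × (t_A×t_C)/(t_B×t_D)
Overall ratio = (22×42)/(21×30) = 924/630
RPM_D = 485 × 924/630 = 448140/630
≈ 711.33 RPM

711.33 RPM


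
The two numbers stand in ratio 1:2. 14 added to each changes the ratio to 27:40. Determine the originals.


Let A = 1k, B = 2k.
(1k + 14) / (2k + 14) = 27/40
Cross-multiply: 40(1k + 14) = 27(2k + 14)
40k + 560 = 54k + 378
40k - 54k = 378 - 560
-14k = -182
k = -182/-14 = 13
A = 1×13 = 13, B = 2×13 = 26
= A = 13, B = 26

A = 13, B = 26


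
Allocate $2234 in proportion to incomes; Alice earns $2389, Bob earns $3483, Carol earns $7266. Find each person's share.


Total income = 2389 + 3483 + 7266 = $13138
Alice: $2234 × 2389/13138 = $406.23
Bob: $2234 × 3483/13138 = $592.25
Carol: $2234 × 7266/13138 = $1235.52
= Alice: $406.23, Bob: $592.25, Carol: $1235.52

Alice: $406.23, Bob: $592.25, Carol: $1235.52


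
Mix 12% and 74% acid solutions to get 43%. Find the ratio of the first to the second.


Let x parts of 12% mix with y parts of 74%.
12x + 74y = 43(x + y)
12x + 74y = 43x + 43y
x(12 - 43) = y(43 - 74)
x/y = (74 - 43)/(43 - 12) = 31/31
Simplify: 1:1
= 1:1

1:1


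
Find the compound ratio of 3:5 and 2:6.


Compound ratio = (3×2) : (5×6)
= 6:30
GCD = 6
= 1:5

1:5


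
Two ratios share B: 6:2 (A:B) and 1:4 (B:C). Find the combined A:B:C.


Match B: multiply A:B by 1 → 6:2
Multiply B:C by 2 → 2:8
Combined: 6:2:8
GCD = 2
= 3:1:4

3:1:4


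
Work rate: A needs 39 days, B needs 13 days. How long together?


Rate of A = 1/39 per day
Rate of B = 1/13 per day
Combined rate = 1/39 + 1/13 = 52/507 ≈ 0.1026 per day
Days = 1 / combined rate = 507/52
= 9.75 days

9.75 days


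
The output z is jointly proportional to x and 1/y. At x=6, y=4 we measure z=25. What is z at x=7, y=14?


z = k·x/y
Solve for k using the known point: k = z·y/x = 25×4/6 = 100/6 ≈ 16.6667
Now evaluate at x=7, y=14:
z = k × 7 / 14 = (100 × 7) / (6 × 14) = 700/84
≈ 8.3333

8.3333


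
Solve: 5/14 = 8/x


Cross multiply: 5 × x = 14 × 8
5x = 112
x = 112 / 5
= 22.40

22.40


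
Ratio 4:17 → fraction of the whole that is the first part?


Total parts = 4 + 17 = 21
First part: 4/21 = 4/21
= 4/21

4/21


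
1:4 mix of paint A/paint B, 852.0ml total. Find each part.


Total parts = 1 + 4 = 5
paint A: 852.0 × 1/5 = 170.4ml
paint B: 852.0 × 4/5 = 681.6ml
= 170.4ml and 681.6ml

170.4ml and 681.6ml


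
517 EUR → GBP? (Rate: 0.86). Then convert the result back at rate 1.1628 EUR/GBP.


Amount × rate = 517 × 0.86 = 444.62 GBP
Round-trip: 444.62 × 1.1628 = 517.00 EUR
= 444.62 GBP, then 517.00 EUR

444.62 GBP, then 517.00 EUR


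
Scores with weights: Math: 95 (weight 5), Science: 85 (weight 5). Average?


Numerator = 95×5 + 85×5
= 475 + 425
= 900
Total weight = 10
Weighted avg = 900/10
= 90.00

90.00


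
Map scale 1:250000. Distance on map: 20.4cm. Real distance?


Real distance = map distance × scale
= 20.4cm × 250000
= 5100000 cm = 51000.0 m
= 51.000 km

51.000 km


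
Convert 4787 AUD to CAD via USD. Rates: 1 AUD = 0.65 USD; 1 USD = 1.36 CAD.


Step 1: 4787 AUD × 0.65 = 3111.55 USD
Step 2: 3111.55 USD × 1.36 = 4231.71 CAD
Implied rate AUD→CAD = 0.65 × 1.36 = 0.8840
= 4231.71 CAD

4231.71 CAD


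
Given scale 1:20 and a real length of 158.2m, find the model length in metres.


Model size = real / scale
= 158.2 / 20
= 7.9100 m

7.9100 m


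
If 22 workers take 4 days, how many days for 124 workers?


Inverse proportion: x × y = constant
k = 22 × 4 = 88
y₂ = k / 124 = 88 / 124
= 0.71

0.71


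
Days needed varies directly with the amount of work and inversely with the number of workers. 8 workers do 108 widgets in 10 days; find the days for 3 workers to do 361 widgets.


Days ∝ work / workers, so d₂ = d₁ × (m₁/m₂) × (w₂/w₁)
Workers factor (inverse): 8/3 ≈ 2.6667
Work factor (direct): 361/108 ≈ 3.3426
d₂ = 10 × 8/3 × 361/108 = (10 × 8 × 361) / (3 × 108) = 28880/324
≈ 89.14 days

89.14 days


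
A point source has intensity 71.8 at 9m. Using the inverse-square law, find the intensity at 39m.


I₁d₁² = I₂d₂²
I₂ = I₁ × (d₁/d₂)²
= 71.8 × (9/39)²
= 71.8 × 81/1521
= 5815.8/1521
≈ 3.8237

3.8237


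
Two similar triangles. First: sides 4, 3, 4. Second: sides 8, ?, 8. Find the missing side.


Scale factor = 8/4 = 2
Missing side = 3 × 2
= 6.0

6.0


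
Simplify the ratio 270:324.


GCD(270, 324) = 54
270/54 : 324/54
= 5:6

5:6


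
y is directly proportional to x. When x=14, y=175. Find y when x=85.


Direct proportion: y/x = constant
k = 175/14 = 12.5000
y₂ = k × 85 = 175 × 85 / 14 = 14875/14
= 1062.50

1062.50


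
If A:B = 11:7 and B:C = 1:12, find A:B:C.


Match B: multiply A:B by 1 → 11:7
Multiply B:C by 7 → 7:84
Combined: 11:7:84
GCD = 1
= 11:7:84

11:7:84


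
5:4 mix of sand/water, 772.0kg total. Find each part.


Total parts = 5 + 4 = 9
sand: 772.0 × 5/9 = 428.9kg
water: 772.0 × 4/9 = 343.1kg
= 428.9kg and 343.1kg

428.9kg and 343.1kg


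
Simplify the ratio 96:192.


GCD(96, 192) = 96
96/96 : 192/96
= 1:2

1:2


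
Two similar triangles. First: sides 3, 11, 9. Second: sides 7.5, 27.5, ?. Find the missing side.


Scale factor = 7.5/3 = 2.5
Missing side = 9 × 2.5
= 22.5

22.5


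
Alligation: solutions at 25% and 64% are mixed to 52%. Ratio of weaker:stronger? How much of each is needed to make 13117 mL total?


Let x parts of 25% mix with y parts of 64%.
25x + 64y = 52(x + y)
25x + 64y = 52x + 52y
x(25 - 52) = y(52 - 64)
x/y = (64 - 52)/(52 - 25) = 12/27
Simplify: 4:9
Total parts = 13; one part = 13117/13 = 1009.00 mL
25% solution: 4×1009.00 = 4036.00 mL
64% solution: 9×1009.00 = 9081.00 mL
= ratio 4:9; 4036.00 mL and 9081.00 mL

ratio 4:9; 4036.00 mL and 9081.00 mL


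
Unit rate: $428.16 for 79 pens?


Unit rate = total / quantity
= 428.16 / 79
= $5.42 per unit

$5.42 per unit


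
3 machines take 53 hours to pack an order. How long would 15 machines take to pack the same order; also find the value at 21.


Inverse proportion: x × y = constant
k = 3 × 53 = 159
At x=15: k/15 = 10.60
At x=21: k/21 = 7.57
= 10.60 and 7.57

10.60 and 7.57


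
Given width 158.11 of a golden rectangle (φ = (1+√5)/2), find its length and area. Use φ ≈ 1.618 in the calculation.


φ = (1 + √5) / 2 ≈ 1.618
Length = width × φ = 158.11 × 1.618 = 255.82198
≈ 255.82
Area = width × length = 158.11 × 255.82198 = 40448.0132578 ≈ 40448.01
= Length: 255.82, Area: 40448.01

Length: 255.82, Area: 40448.01


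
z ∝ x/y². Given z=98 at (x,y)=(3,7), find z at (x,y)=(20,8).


z = k·x/y²
Solve for k using the known point: k = z·y²/x = 98×49/3 = 4802/3 ≈ 1600.6667
Now evaluate at x=20, y=8:
z = k × 20 / 64 = (4802 × 20) / (3 × 64) = 96040/192
≈ 500.2083

500.2083


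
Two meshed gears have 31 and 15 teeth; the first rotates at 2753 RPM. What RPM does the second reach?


Gear ratio = 31:15 = 31:15
RPM_B = RPM_A × (teeth_A / teeth_B)
= 2753 × (31/15)
= 5689.5 RPM

5689.5 RPM


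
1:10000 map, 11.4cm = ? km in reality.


Real distance = map distance × scale
= 11.4cm × 10000
= 114000 cm = 1140.0 m
= 1.140 km

1.140 km


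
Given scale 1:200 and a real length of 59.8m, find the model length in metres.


Model size = real / scale
= 59.8 / 200
= 0.2990 m

0.2990 m


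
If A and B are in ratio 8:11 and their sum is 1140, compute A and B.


Let A = 8k, B = 11k.
8k + 11k = 1140
19k = 1140 → k = 1140/19 = 60
A = 8×60 = 480, B = 11×60 = 660
= A = 480, B = 660

A = 480, B = 660


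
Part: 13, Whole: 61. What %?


Percentage = (part / whole) × 100
= (13 / 61) × 100
≈ 21.31%

21.31%


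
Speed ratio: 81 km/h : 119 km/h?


Ratio = 81:119
GCD = 1
Simplified = 81:119
Time ratio (same distance) = 119:81
Speed ratio = 81:119

81:119


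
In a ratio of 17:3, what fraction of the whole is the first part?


Total parts = 17 + 3 = 20
First part: 17/20 = 17/20
= 17/20

17/20


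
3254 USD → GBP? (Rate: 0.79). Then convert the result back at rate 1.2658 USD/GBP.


Amount × rate = 3254 × 0.79 = 2570.66 GBP
Round-trip: 2570.66 × 1.2658 = 3253.94 USD
= 2570.66 GBP, then 3253.94 USD

2570.66 GBP, then 3253.94 USD


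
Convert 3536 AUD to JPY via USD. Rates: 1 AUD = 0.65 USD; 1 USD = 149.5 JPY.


Step 1: 3536 AUD × 0.65 = 2298.40 USD
Step 2: 2298.40 USD × 149.5 = 343610.80 JPY
Implied rate AUD→JPY = 0.65 × 149.5 = 97.1750
= 343610.80 JPY

343610.80 JPY


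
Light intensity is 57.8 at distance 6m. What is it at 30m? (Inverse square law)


I₁d₁² = I₂d₂²
I₂ = I₁ × (d₁/d₂)²
= 57.8 × (6/30)²
= 57.8 × 36/900
= 2080.8/900
= 2.3120

2.3120


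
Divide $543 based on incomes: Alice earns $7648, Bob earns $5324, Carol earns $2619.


Total income = 7648 + 5324 + 2619 = $15591
Alice: $543 × 7648/15591 = $266.36
Bob: $543 × 5324/15591 = $185.42
Carol: $543 × 2619/15591 = $91.21
= Alice: $266.36, Bob: $185.42, Carol: $91.21

Alice: $266.36, Bob: $185.42, Carol: $91.21


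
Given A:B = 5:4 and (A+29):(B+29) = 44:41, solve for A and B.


Let A = 5k, B = 4k.
(5k + 29) / (4k + 29) = 44/41
Cross-multiply: 41(5k + 29) = 44(4k + 29)
205k + 1189 = 176k + 1276
205k - 176k = 1276 - 1189
29k = 87
k = 87/29 = 3
A = 5×3 = 15, B = 4×3 = 12
= A = 15, B = 12

A = 15, B = 12


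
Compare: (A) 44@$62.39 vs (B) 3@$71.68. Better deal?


Deal A: $62.39/44 = $1.4180/unit
Deal B: $71.68/3 = $23.8933/unit
A is cheaper per unit
= Deal A

Deal A


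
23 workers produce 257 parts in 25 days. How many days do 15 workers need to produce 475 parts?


Days ∝ work / workers, so d₂ = d₁ × (m₁/m₂) × (w₂/w₁)
Workers factor (inverse): 23/15 ≈ 1.5333
Work factor (direct): 475/257 ≈ 1.8482
d₂ = 25 × 23/15 × 475/257 = (25 × 23 × 475) / (15 × 257) = 273125/3855
≈ 70.85 days

70.85 days


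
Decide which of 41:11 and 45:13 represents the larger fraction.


41/11 = 3.7273
45/13 = 3.4615
3.7273 > 3.4615, so 41:11 is greater
= 41:11

41:11


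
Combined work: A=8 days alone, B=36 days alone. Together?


Rate of A = 1/8 per day
Rate of B = 1/36 per day
Combined rate = 1/8 + 1/36 = 44/288 ≈ 0.1528 per day
Days = 1 / combined rate = 288/44
≈ 6.55 days

6.55 days


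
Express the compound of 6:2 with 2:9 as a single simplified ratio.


Compound ratio = (6×2) : (2×9)
= 12:18
GCD = 6
= 2:3

2:3


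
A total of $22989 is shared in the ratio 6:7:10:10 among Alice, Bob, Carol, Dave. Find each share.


Total parts = 6 + 7 + 10 + 10 = 33
Alice: 22989 × 6/33 = 4179.82
Bob: 22989 × 7/33 = 4876.45
Carol: 22989 × 10/33 = 6966.36
Dave: 22989 × 10/33 = 6966.36
= Alice: $4179.82, Bob: $4876.45, Carol: $6966.36, Dave: $6966.36

Alice: $4179.82, Bob: $4876.45, Carol: $6966.36, Dave: $6966.36


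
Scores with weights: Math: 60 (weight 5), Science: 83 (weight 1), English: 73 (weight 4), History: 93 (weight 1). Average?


Numerator = 60×5 + 83×1 + 73×4 + 93×1
= 300 + 83 + 292 + 93
= 768
Total weight = 11
Weighted avg = 768/11
= 69.82

69.82


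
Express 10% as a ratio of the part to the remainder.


10% means 10 parts out of 100; remainder = 90
Part : remainder = 10:90
GCD = 10
= 1:9

1:9


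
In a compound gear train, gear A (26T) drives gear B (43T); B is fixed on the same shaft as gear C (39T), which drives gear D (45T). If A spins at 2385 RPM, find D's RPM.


Stage 1: RPM_B = RPM_A × t_A/t_B = 2385 × 26/43 = 62010/43 ≈ 1442.09
B and C share a shaft → RPM_C = RPM_B
Stage 2: RPM_D = RPM_C × t_C/t_D = RPM_A × (t_A×t_C)/(t_B×t_D)
Overall ratio = (26×39)/(43×45) = 1014/1935
RPM_D = 2385 × 1014/1935 = 2418390/1935
≈ 1249.81 RPM

1249.81 RPM


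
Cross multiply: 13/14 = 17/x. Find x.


Cross multiply: 13 × x = 14 × 17
13x = 238
x = 238 / 13
= 18.31

18.31


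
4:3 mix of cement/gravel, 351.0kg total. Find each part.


Total parts = 4 + 3 = 7
cement: 351.0 × 4/7 = 200.6kg
gravel: 351.0 × 3/7 = 150.4kg
= 200.6kg and 150.4kg

200.6kg and 150.4kg


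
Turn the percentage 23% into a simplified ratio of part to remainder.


23% means 23 parts out of 100; remainder = 77
Part : remainder = 23:77
GCD = 1
= 23:77

23:77


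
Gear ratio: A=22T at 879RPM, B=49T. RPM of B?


Gear ratio = 22:49 = 22:49
RPM_B = RPM_A × (teeth_A / teeth_B)
= 879 × (22/49)
= 394.7 RPM

394.7 RPM


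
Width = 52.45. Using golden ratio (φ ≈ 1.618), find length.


φ = (1 + √5) / 2 ≈ 1.618
Length = width × φ = 52.45 × 1.618 = 84.8641
≈ 84.86

84.86


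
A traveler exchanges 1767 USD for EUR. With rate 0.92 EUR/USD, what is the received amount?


Amount × rate = 1767 × 0.92
= 1625.64 EUR

1625.64 EUR


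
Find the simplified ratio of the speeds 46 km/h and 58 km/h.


Ratio = 46:58
GCD = 2
Simplified = 23:29
Time ratio (same distance) = 29:23
Speed ratio = 23:29

23:29


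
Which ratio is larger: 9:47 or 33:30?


9/47 = 0.1915
33/30 = 1.1000
0.1915 < 1.1000, so 9:47 is less
= 33:30

33:30


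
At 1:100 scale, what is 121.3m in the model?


Model size = real / scale
= 121.3 / 100
= 1.2130 m

1.2130 m


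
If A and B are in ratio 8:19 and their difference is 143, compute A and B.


Let A = 8k, B = 19k.
19k - 8k = 143
11k = 143 → k = 143/11 = 13
A = 8×13 = 104, B = 19×13 = 247
= A = 104, B = 247

A = 104, B = 247


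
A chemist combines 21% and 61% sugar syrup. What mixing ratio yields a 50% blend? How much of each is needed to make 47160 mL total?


Let x parts of 21% mix with y parts of 61%.
21x + 61y = 50(x + y)
21x + 61y = 50x + 50y
x(21 - 50) = y(50 - 61)
x/y = (61 - 50)/(50 - 21) = 11/29
Simplify: 11:29
Total parts = 40; one part = 47160/40 = 1179.00 mL
21% solution: 11×1179.00 = 12969.00 mL
61% solution: 29×1179.00 = 34191.00 mL
= ratio 11:29; 12969.00 mL and 34191.00 mL

ratio 11:29; 12969.00 mL and 34191.00 mL


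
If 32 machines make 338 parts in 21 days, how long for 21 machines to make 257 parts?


Days ∝ work / workers, so d₂ = d₁ × (m₁/m₂) × (w₂/w₁)
Workers factor (inverse): 32/21 ≈ 1.5238
Work factor (direct): 257/338 ≈ 0.7604
d₂ = 21 × 32/21 × 257/338 = (21 × 32 × 257) / (21 × 338) = 172704/7098
≈ 24.33 days

24.33 days


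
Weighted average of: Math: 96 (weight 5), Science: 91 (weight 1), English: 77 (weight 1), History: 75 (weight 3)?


Numerator = 96×5 + 91×1 + 77×1 + 75×3
= 480 + 91 + 77 + 225
= 873
Total weight = 10
Weighted avg = 873/10
= 87.30

87.30


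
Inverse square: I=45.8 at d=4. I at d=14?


I₁d₁² = I₂d₂²
I₂ = I₁ × (d₁/d₂)²
= 45.8 × (4/14)²
= 45.8 × 16/196
= 732.8/196
≈ 3.7388

3.7388


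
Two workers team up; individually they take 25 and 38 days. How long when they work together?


Rate of A = 1/25 per day
Rate of B = 1/38 per day
Combined rate = 1/25 + 1/38 = 63/950 ≈ 0.0663 per day
Days = 1 / combined rate = 950/63
≈ 15.08 days

15.08 days


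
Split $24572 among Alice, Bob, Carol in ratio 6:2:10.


Total parts = 6 + 2 + 10 = 18
Alice: 24572 × 6/18 = 8190.67
Bob: 24572 × 2/18 = 2730.22
Carol: 24572 × 10/18 = 13651.11
= Alice: $8190.67, Bob: $2730.22, Carol: $13651.11

Alice: $8190.67, Bob: $2730.22, Carol: $13651.11


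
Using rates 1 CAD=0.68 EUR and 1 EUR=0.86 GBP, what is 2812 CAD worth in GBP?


Step 1: 2812 CAD × 0.68 = 1912.16 EUR
Step 2: 1912.16 EUR × 0.86 = 1644.46 GBP
Implied rate CAD→GBP = 0.68 × 0.86 = 0.5848
= 1644.46 GBP

1644.46 GBP


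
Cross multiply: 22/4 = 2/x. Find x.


Cross multiply: 22 × x = 4 × 2
22x = 8
x = 8 / 22
= 0.36

0.36


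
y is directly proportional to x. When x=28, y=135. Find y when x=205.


Direct proportion: y/x = constant
k = 135/28 ≈ 4.8214
y₂ = k × 205 = 135 × 205 / 28 = 27675/28
≈ 988.39

988.39


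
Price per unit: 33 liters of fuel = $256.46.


Unit rate = total / quantity
= 256.46 / 33
= $7.77 per unit

$7.77 per unit


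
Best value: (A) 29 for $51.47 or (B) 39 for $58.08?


Deal A: $51.47/29 = $1.7748/unit
Deal B: $58.08/39 = $1.4892/unit
B is cheaper per unit
= Deal B

Deal B


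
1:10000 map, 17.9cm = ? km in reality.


Real distance = map distance × scale
= 17.9cm × 10000
= 179000 cm = 1790.0 m
= 1.790 km

1.790 km


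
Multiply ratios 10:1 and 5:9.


Compound ratio = (10×5) : (1×9)
= 50:9
GCD = 1
= 50:9

50:9


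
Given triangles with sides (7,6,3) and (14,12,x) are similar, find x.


Scale factor = 14/7 = 2
Missing side = 3 × 2
= 6.0

6.0


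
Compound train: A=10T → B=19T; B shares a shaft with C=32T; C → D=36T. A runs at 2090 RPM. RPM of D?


Stage 1: RPM_B = RPM_A × t_A/t_B = 2090 × 10/19 = 20900/19 = 1100.00
B and C share a shaft → RPM_C = RPM_B
Stage 2: RPM_D = RPM_C × t_C/t_D = RPM_A × (t_A×t_C)/(t_B×t_D)
Overall ratio = (10×32)/(19×36) = 320/684
RPM_D = 2090 × 320/684 = 668800/684
≈ 977.78 RPM

977.78 RPM


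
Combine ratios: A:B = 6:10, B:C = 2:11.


Match B: multiply A:B by 2 → 12:20
Multiply B:C by 10 → 20:110
Combined: 12:20:110
GCD = 2
= 6:10:55

6:10:55


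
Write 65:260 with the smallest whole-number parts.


GCD(65, 260) = 65
65/65 : 260/65
= 1:4

1:4


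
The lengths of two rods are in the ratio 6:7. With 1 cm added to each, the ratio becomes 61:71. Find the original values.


Let A = 6k, B = 7k.
(6k + 1) / (7k + 1) = 61/71
Cross-multiply: 71(6k + 1) = 61(7k + 1)
426k + 71 = 427k + 61
426k - 427k = 61 - 71
-1k = -10
k = -10/-1 = 10
A = 6×10 = 60, B = 7×10 = 70
= A = 60, B = 70

A = 60, B = 70


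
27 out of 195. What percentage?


Percentage = (part / whole) × 100
= (27 / 195) × 100
≈ 13.85%

13.85%


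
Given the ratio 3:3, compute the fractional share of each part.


Total parts = 3 + 3 = 6
First part: 3/6 = 1/2
Second part: 3/6 = 1/2
= 1/2 and 1/2

1/2 and 1/2


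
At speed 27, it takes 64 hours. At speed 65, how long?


Inverse proportion: x × y = constant
k = 27 × 64 = 1728
y₂ = k / 65 = 1728 / 65
= 26.58

26.58


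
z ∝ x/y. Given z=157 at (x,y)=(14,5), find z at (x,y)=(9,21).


z = k·x/y
Solve for k using the known point: k = z·y/x = 157×5/14 = 785/14 ≈ 56.0714
Now evaluate at x=9, y=21:
z = k × 9 / 21 = (785 × 9) / (14 × 21) = 7065/294
≈ 24.0306

24.0306


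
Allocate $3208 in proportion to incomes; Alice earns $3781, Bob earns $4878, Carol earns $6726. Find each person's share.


Total income = 3781 + 4878 + 6726 = $15385
Alice: $3208 × 3781/15385 = $788.39
Bob: $3208 × 4878/15385 = $1017.14
Carol: $3208 × 6726/15385 = $1402.47
= Alice: $788.39, Bob: $1017.14, Carol: $1402.47

Alice: $788.39, Bob: $1017.14, Carol: $1402.47


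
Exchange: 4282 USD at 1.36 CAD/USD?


Amount × rate = 4282 × 1.36
= 5823.52 CAD

5823.52 CAD


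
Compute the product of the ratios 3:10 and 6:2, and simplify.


Compound ratio = (3×6) : (10×2)
= 18:20
GCD = 2
= 9:10

9:10


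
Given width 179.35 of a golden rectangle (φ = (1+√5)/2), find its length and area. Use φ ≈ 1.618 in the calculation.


φ = (1 + √5) / 2 ≈ 1.618
Length = width × φ = 179.35 × 1.618 = 290.1883
≈ 290.19
Area = width × length = 179.35 × 290.1883 = 52045.271605 ≈ 52045.27
= Length: 290.19, Area: 52045.27

Length: 290.19, Area: 52045.27


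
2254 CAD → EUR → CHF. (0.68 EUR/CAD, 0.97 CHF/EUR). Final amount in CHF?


Step 1: 2254 CAD × 0.68 = 1532.72 EUR
Step 2: 1532.72 EUR × 0.97 = 1486.74 CHF
Implied rate CAD→CHF = 0.68 × 0.97 = 0.6596
= 1486.74 CHF

1486.74 CHF


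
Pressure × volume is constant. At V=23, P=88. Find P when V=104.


Inverse proportion: x × y = constant
k = 23 × 88 = 2024
y₂ = k / 104 = 2024 / 104
= 19.46

19.46


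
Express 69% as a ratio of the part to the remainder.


69% means 69 parts out of 100; remainder = 31
Part : remainder = 69:31
GCD = 1
= 69:31

69:31


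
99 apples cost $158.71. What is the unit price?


Unit rate = total / quantity
= 158.71 / 99
= $1.60 per unit

$1.60 per unit


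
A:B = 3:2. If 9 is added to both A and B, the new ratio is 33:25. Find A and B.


Let A = 3k, B = 2k.
(3k + 9) / (2k + 9) = 33/25
Cross-multiply: 25(3k + 9) = 33(2k + 9)
75k + 225 = 66k + 297
75k - 66k = 297 - 225
9k = 72
k = 72/9 = 8
A = 3×8 = 24, B = 2×8 = 16
= A = 24, B = 16

A = 24, B = 16


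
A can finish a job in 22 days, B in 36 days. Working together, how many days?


Rate of A = 1/22 per day
Rate of B = 1/36 per day
Combined rate = 1/22 + 1/36 = 58/792 ≈ 0.0732 per day
Days = 1 / combined rate = 792/58
≈ 13.66 days

13.66 days


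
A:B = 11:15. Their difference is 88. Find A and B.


Let A = 11k, B = 15k.
15k - 11k = 88
4k = 88 → k = 88/4 = 22
A = 11×22 = 242, B = 15×22 = 330
= A = 242, B = 330

A = 242, B = 330


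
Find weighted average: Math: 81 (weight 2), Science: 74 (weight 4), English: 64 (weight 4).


Numerator = 81×2 + 74×4 + 64×4
= 162 + 296 + 256
= 714
Total weight = 10
Weighted avg = 714/10
= 71.40

71.40


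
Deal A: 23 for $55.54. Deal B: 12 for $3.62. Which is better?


Deal A: $55.54/23 = $2.4148/unit
Deal B: $3.62/12 = $0.3017/unit
B is cheaper per unit
= Deal B

Deal B


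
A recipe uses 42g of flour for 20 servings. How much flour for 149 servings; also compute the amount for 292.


Direct proportion: y/x = constant
k = 42/20 = 2.1000
y at x=149: k × 149 = 42 × 149 / 20 = 6258/20 = 312.90
y at x=292: k × 292 = 42 × 292 / 20 = 12264/20 = 613.20
= 312.90 and 613.20

312.90 and 613.20


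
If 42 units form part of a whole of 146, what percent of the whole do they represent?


Percentage = (part / whole) × 100
= (42 / 146) × 100
≈ 28.77%

28.77%


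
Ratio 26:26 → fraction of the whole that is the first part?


Total parts = 26 + 26 = 52
First part: 26/52 = 1/2
= 1/2

1/2


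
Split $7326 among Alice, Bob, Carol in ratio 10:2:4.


Total parts = 10 + 2 + 4 = 16
Alice: 7326 × 10/16 = 4578.75
Bob: 7326 × 2/16 = 915.75
Carol: 7326 × 4/16 = 1831.50
= Alice: $4578.75, Bob: $915.75, Carol: $1831.50

Alice: $4578.75, Bob: $915.75, Carol: $1831.50


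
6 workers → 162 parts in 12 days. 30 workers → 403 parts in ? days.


Days ∝ work / workers, so d₂ = d₁ × (m₁/m₂) × (w₂/w₁)
Workers factor (inverse): 6/30 = 0.2000
Work factor (direct): 403/162 ≈ 2.4877
d₂ = 12 × 6/30 × 403/162 = (12 × 6 × 403) / (30 × 162) = 29016/4860
≈ 5.97 days

5.97 days


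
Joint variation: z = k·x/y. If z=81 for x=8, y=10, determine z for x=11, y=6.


z = k·x/y
Solve for k using the known point: k = z·y/x = 81×10/8 = 810/8 = 101.2500
Now evaluate at x=11, y=6:
z = k × 11 / 6 = (810 × 11) / (8 × 6) = 8910/48
= 185.6250

185.6250


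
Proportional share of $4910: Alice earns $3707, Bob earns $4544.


Total income = 3707 + 4544 = $8251
Alice: $4910 × 3707/8251 = $2205.96
Bob: $4910 × 4544/8251 = $2704.04
= Alice: $2205.96, Bob: $2704.04

Alice: $2205.96, Bob: $2704.04


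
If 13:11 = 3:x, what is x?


Cross multiply: 13 × x = 11 × 3
13x = 33
x = 33 / 13
= 2.54

2.54


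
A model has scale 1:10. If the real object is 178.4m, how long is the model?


Model size = real / scale
= 178.4 / 10
= 17.8400 m

17.8400 m


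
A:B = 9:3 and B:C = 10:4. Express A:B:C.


Match B: multiply A:B by 10 → 90:30
Multiply B:C by 3 → 30:12
Combined: 90:30:12
GCD = 6
= 15:5:2

15:5:2


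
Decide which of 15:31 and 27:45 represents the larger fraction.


15/31 = 0.4839
27/45 = 0.6000
0.4839 < 0.6000, so 15:31 is less
= 27:45

27:45


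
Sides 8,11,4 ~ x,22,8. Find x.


Scale factor = 22/11 = 2
Missing side = 8 × 2
= 16.0

16.0


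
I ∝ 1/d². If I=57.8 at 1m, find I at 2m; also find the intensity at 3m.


I₁d₁² = I₂d₂²
I at 2m = 57.8 × (1/2)² = 57.8 × 1/4 = 57.8/4 = 14.4500
I at 3m = 57.8 × (1/3)² = 57.8 × 1/9 = 57.8/9 ≈ 6.4222
= 14.4500 and 6.4222

14.4500 and 6.4222


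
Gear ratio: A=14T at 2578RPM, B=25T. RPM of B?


Gear ratio = 14:25 = 14:25
RPM_B = RPM_A × (teeth_A / teeth_B)
= 2578 × (14/25)
= 1443.7 RPM

1443.7 RPM
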